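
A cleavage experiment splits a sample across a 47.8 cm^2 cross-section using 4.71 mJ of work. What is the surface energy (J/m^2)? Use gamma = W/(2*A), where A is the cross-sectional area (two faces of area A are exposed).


Convert: A = 47.8 cm^2 = 0.00478 m^2, W = 4.71 mJ = 0.00471 J
Cleaving exposes two faces of area A, so total new surface = 2*A and gamma = W / (2*A)
gamma = 0.00471 / (2 * 0.00478)
gamma = 0.493 J/m^2

0.493


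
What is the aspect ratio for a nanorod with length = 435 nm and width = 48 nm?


Aspect ratio AR = length / diameter
AR = 435 / 48
AR = 9.06

9.06


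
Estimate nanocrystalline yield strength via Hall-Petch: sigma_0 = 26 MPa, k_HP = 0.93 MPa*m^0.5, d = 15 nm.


d = 15 nm = 1.5e-08 m
sqrt(d) = 0.0001224745
Hall-Petch contribution = k / sqrt(d) = 0.93 / 0.0001224745 = 7593.4 MPa
sigma = sigma_0 + k/sqrt(d) = 26 + 7593.4 = 7619.4 MPa

7619.4


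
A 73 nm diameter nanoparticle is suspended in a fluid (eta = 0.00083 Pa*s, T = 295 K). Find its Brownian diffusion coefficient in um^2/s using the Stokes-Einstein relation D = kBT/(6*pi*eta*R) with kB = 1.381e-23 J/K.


Radius R = 73/2 = 36.5 nm = 3.65e-08 m
D = kB*T / (6*pi*eta*R)
D = 1.381e-23 * 295 / (6 * pi * 0.00083 * 3.65e-08)
D = 7.13417e-12 m^2/s = 7.134 um^2/s

7.134


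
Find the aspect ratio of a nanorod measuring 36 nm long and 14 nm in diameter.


Aspect ratio AR = length / diameter
AR = 36 / 14
AR = 2.57

2.57


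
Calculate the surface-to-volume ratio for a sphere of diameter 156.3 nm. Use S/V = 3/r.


Radius r = 156.3/2 = 78.15 nm
S/V = 3 / r = 3 / 78.15
S/V = 0.0384 nm^-1

0.0384


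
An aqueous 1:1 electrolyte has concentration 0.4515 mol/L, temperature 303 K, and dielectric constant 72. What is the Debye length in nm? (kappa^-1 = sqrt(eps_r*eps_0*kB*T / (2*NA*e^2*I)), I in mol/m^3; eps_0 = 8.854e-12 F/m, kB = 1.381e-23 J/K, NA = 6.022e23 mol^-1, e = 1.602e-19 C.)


Ionic strength I = 0.4515 * 1^2 * 1000 = 451.5 mol/m^3
kappa^-1 = sqrt(72 * 8.854e-12 * 1.381e-23 * 303 / (2 * 6.022e23 * (1.602e-19)^2 * 451.5))
kappa^-1 = 0.437 nm

0.437


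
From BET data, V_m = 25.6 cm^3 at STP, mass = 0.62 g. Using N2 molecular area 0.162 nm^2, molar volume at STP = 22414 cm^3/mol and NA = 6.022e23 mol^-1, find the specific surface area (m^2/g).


Number of moles in monolayer = V_m / 22414 = 25.6 / 22414 = 0.00114214
Number of molecules = moles * NA = 0.00114214 * 6.022e23
SA = molecules * sigma / mass
SA = (25.6 / 22414) * 6.022e23 * 0.162e-18 / 0.62
SA = 179.7 m^2/g

179.7


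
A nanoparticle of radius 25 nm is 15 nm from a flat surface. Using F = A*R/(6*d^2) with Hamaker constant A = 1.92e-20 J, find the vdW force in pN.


Convert to SI: R = 25 nm = 2.5e-08 m, d = 15 nm = 1.5e-08 m
F = A * R / (6 * d^2)
F = 1.92e-20 * 2.5e-08 / (6 * (1.5e-08)^2)
F = 3.55556e-13 N = 0.356 pN

0.356


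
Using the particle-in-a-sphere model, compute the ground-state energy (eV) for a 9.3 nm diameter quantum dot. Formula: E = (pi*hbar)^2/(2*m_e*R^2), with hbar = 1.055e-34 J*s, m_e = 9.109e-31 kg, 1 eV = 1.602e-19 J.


Radius R = 9.3/2 = 4.65 nm = 4.65e-09 m
E = (pi * 1.055e-34)^2 / (2 * 9.109e-31 * (4.65e-09)^2)
E(J) = 2.78868e-21
E = E(J) / 1.602e-19 = 0.0174 eV

0.0174


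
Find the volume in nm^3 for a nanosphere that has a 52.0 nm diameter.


Radius r = 52.0/2 = 26 nm
Volume V = (4/3) * pi * r^3
V = (4/3) * pi * (26)^3
V = 73622.18 nm^3

73622.18


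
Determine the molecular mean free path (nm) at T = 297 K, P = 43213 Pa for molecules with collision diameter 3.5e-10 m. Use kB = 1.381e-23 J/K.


Mean free path: lambda = kB*T / (sqrt(2) * pi * d^2 * P)
lambda = 1.381e-23 * 297 / (sqrt(2) * pi * (3.5e-10)^2 * 43213)
lambda = 1.74395e-07 m
lambda = 174.4 nm

174.4


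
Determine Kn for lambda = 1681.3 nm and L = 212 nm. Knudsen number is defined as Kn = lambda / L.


Knudsen number Kn = lambda / L
Kn = 1681.3 / 212
Kn = 7.9307

7.9307


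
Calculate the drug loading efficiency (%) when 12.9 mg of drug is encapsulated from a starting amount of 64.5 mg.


Drug loading efficiency = (drug loaded / drug initial) * 100
DLE = 12.9 / 64.5 * 100
DLE = 0.2 * 100
DLE = 20.0%

20.0


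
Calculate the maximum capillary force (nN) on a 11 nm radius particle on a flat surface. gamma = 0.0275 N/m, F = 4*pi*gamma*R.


Convert radius: R = 11 nm = 1.1e-08 m
F = 4 * pi * gamma * R
F = 4 * pi * 0.0275 * 1.1e-08
F = 3.80133e-09 N = 3.8013 nN

3.8013


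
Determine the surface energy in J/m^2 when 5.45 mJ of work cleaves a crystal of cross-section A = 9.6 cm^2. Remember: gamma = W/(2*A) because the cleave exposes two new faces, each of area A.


Convert: A = 9.6 cm^2 = 0.00096 m^2, W = 5.45 mJ = 0.00545 J
Cleaving exposes two faces of area A, so total new surface = 2*A and gamma = W / (2*A)
gamma = 0.00545 / (2 * 0.00096)
gamma = 2.839 J/m^2

2.839


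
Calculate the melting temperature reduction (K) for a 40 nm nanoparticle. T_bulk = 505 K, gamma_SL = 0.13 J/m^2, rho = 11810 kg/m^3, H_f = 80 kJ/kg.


Radius R = 40/2 = 20 nm = 2e-08 m
Convert H_f = 80 kJ/kg = 80000 J/kg
dT = 2 * gamma_SL * T_bulk / (rho * H_f * R)
dT = 2 * 0.13 * 505 / (11810 * 80000 * 2e-08)
dT = 6.9 K

6.9


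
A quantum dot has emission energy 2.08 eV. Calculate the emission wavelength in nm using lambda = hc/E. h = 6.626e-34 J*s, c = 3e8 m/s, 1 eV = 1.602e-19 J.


Convert energy: E = 2.08 eV = 2.08 * 1.602e-19 = 3.33216e-19 J
lambda = h*c / E = 6.626e-34 * 3e8 / 3.33216e-19
lambda = 5.9655e-07 m = 596.5 nm

596.5


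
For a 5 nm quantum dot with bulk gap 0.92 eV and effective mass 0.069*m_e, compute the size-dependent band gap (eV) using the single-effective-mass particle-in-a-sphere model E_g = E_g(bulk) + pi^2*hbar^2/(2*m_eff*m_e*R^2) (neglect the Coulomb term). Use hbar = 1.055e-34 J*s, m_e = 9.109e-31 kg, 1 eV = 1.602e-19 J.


Radius R = 5/2 nm = 2.5e-09 m
Confinement energy dE = pi^2 * hbar^2 / (2 * m_eff * m_e * R^2)
dE = pi^2 * (1.055e-34)^2 / (2 * 0.069 * 9.109e-31 * (2.5e-09)^2) J, divided by 1.602e-19 J/eV
dE = 0.8728 eV
Total band gap = E_g(bulk) + dE = 0.92 + 0.8728 = 1.7928 eV

1.7928


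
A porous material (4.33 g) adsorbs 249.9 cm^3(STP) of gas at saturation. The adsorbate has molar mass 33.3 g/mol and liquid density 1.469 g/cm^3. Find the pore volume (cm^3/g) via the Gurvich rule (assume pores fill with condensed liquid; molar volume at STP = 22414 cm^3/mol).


Moles adsorbed n = V_ads / 22414 = 249.9 / 22414 = 1.114928e-02 mol
Liquid volume V_liq = n * M / rho_liq = 1.114928e-02 * 33.3 / 1.469 = 0.25274 cm^3
Specific pore volume V_pore = V_liq / m_sample = 0.25274 / 4.33
V_pore = 0.0584 cm^3/g

0.0584


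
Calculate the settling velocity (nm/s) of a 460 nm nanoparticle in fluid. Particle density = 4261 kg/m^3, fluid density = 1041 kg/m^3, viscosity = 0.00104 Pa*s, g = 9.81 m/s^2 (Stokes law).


Radius R = 460/2 nm = 2.3e-07 m
Density difference = 4261 - 1041 = 3220 kg/m^3
v = 2 * R^2 * (rho_p - rho_f) * g / (9 * eta)
v = 2 * (2.3e-07)^2 * 3220 * 9.81 / (9 * 0.00104)
v = 3.57055e-07 m/s = 357.0547 nm/s

357.0547


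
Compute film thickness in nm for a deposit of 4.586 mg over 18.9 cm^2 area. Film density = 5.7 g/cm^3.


Convert: m = 4.586 mg = 4.5860e-06 kg, A = 18.9 cm^2 = 1.8900e-03 m^2, rho = 5.7 g/cm^3 = 5700 kg/m^3
t = m / (A * rho)
t = 4.5860e-06 / (1.8900e-03 * 5700)
t = 4.2569e-07 m = 425.7 nm

425.7


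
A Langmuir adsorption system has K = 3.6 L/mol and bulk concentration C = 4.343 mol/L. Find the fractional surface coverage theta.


Langmuir isotherm: theta = K*C / (1 + K*C)
K*C = 3.6 * 4.343 = 15.6348
theta = 15.6348 / (1 + 15.6348) = 15.6348 / 16.6348
theta = 0.9399

0.9399


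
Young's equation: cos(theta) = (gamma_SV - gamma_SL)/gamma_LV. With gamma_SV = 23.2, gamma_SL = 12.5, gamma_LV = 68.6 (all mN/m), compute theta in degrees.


cos(theta) = (gamma_SV - gamma_SL) / gamma_LV
cos(theta) = (23.2 - 12.5) / 68.6
cos(theta) = 0.155977
theta = arccos(0.155977) = 81.03 degrees

81.03


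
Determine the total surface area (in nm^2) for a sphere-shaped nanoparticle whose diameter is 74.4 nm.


Radius r = 74.4/2 = 37.2 nm
Surface area SA = 4 * pi * r^2
SA = 4 * pi * (37.2)^2
SA = 17389.85 nm^2

17389.85


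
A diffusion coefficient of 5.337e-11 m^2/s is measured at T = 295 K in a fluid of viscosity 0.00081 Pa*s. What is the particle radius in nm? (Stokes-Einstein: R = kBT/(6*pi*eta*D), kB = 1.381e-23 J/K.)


Stokes-Einstein: R = kB*T / (6*pi*eta*D)
R = 1.381e-23 * 295 / (6 * pi * 0.00081 * 5.337e-11)
R = 4.99957e-09 m = 5.0 nm

5.0


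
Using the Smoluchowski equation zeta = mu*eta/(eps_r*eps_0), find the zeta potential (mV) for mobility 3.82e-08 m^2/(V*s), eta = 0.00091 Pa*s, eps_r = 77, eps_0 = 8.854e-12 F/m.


Smoluchowski equation: zeta = mu * eta / (eps_r * eps_0)
zeta = 3.82e-08 * 0.00091 / (77 * 8.854e-12)
zeta = 0.050989 V = 50.99 mV

50.99


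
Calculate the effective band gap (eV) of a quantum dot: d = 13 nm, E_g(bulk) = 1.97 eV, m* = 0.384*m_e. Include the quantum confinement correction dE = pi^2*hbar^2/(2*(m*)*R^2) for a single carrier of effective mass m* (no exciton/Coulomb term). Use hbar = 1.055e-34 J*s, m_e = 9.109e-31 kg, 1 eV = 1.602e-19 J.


Radius R = 13/2 nm = 6.5e-09 m
Confinement energy dE = pi^2 * hbar^2 / (2 * m_eff * m_e * R^2)
dE = pi^2 * (1.055e-34)^2 / (2 * 0.384 * 9.109e-31 * (6.5e-09)^2) J, divided by 1.602e-19 J/eV
dE = 0.0232 eV
Total band gap = E_g(bulk) + dE = 1.97 + 0.0232 = 1.9932 eV

1.9932


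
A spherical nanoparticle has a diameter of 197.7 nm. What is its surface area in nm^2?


Radius r = 197.7/2 = 98.85 nm
Surface area SA = 4 * pi * r^2
SA = 4 * pi * (98.85)^2
SA = 122790.06 nm^2

122790.06


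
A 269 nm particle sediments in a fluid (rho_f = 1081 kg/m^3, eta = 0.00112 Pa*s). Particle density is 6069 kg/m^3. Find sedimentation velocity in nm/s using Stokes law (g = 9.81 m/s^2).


Radius R = 269/2 nm = 1.345e-07 m
Density difference = 6069 - 1081 = 4988 kg/m^3
v = 2 * R^2 * (rho_p - rho_f) * g / (9 * eta)
v = 2 * (1.345e-07)^2 * 4988 * 9.81 / (9 * 0.00112)
v = 1.75634e-07 m/s = 175.6344 nm/s

175.6344


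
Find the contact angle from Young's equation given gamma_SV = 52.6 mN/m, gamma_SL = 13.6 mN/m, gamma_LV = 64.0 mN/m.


cos(theta) = (gamma_SV - gamma_SL) / gamma_LV
cos(theta) = (52.6 - 13.6) / 64.0
cos(theta) = 0.609375
theta = arccos(0.609375) = 52.46 degrees

52.46


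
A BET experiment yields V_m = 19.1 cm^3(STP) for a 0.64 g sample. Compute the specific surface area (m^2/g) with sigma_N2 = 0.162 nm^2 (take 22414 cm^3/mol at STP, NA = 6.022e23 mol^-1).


Number of moles in monolayer = V_m / 22414 = 19.1 / 22414 = 0.00085215
Number of molecules = moles * NA = 0.00085215 * 6.022e23
SA = molecules * sigma / mass
SA = (19.1 / 22414) * 6.022e23 * 0.162e-18 / 0.64
SA = 129.9 m^2/g

129.9


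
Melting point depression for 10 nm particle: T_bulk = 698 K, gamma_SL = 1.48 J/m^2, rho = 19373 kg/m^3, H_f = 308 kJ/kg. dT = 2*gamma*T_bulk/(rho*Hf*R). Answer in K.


Radius R = 10/2 = 5 nm = 5e-09 m
Convert H_f = 308 kJ/kg = 308000 J/kg
dT = 2 * gamma_SL * T_bulk / (rho * H_f * R)
dT = 2 * 1.48 * 698 / (19373 * 308000 * 5e-09)
dT = 69.3 K

69.3


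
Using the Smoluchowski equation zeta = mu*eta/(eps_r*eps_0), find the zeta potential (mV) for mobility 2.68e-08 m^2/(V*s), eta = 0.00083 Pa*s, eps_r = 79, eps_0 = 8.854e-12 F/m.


Smoluchowski equation: zeta = mu * eta / (eps_r * eps_0)
zeta = 2.68e-08 * 0.00083 / (79 * 8.854e-12)
zeta = 0.031801 V = 31.8 mV

31.8


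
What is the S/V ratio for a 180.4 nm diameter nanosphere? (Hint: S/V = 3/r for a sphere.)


Radius r = 180.4/2 = 90.2 nm
S/V = 3 / r = 3 / 90.2
S/V = 0.0333 nm^-1

0.0333


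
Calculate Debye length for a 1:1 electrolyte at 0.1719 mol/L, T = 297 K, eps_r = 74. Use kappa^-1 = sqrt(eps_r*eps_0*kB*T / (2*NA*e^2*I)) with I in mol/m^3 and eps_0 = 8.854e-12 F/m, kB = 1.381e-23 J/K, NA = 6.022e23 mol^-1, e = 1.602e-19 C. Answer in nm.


Ionic strength I = 0.1719 * 1^2 * 1000 = 171.9 mol/m^3
kappa^-1 = sqrt(74 * 8.854e-12 * 1.381e-23 * 297 / (2 * 6.022e23 * (1.602e-19)^2 * 171.9))
kappa^-1 = 0.711 nm

0.711


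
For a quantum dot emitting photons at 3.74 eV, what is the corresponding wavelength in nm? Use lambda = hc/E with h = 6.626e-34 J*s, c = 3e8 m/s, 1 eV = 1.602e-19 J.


Convert energy: E = 3.74 eV = 3.74 * 1.602e-19 = 5.99148e-19 J
lambda = h*c / E = 6.626e-34 * 3e8 / 5.99148e-19
lambda = 3.31771e-07 m = 331.8 nm

331.8


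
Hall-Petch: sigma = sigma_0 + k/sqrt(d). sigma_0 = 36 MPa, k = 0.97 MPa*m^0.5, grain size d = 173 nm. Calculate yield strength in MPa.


d = 173 nm = 1.73e-07 m
sqrt(d) = 0.0004159327
Hall-Petch contribution = k / sqrt(d) = 0.97 / 0.0004159327 = 2332.1 MPa
sigma = sigma_0 + k/sqrt(d) = 36 + 2332.1 = 2368.1 MPa

2368.1


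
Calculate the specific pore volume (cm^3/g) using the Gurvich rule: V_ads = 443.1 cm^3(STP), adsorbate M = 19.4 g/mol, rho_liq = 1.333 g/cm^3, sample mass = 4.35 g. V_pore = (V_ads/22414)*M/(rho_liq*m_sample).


Moles adsorbed n = V_ads / 22414 = 443.1 / 22414 = 1.976889e-02 mol
Liquid volume V_liq = n * M / rho_liq = 1.976889e-02 * 19.4 / 1.333 = 0.28771 cm^3
Specific pore volume V_pore = V_liq / m_sample = 0.28771 / 4.35
V_pore = 0.0661 cm^3/g

0.0661


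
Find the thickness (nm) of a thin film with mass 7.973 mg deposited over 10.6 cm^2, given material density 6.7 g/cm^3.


Convert: m = 7.973 mg = 7.9730e-06 kg, A = 10.6 cm^2 = 1.0600e-03 m^2, rho = 6.7 g/cm^3 = 6700 kg/m^3
t = m / (A * rho)
t = 7.9730e-06 / (1.0600e-03 * 6700)
t = 1.1226e-06 m = 1122.6 nm

1122.6


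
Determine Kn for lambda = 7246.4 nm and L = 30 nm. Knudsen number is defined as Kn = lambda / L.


Knudsen number Kn = lambda / L
Kn = 7246.4 / 30
Kn = 241.5467

241.5467


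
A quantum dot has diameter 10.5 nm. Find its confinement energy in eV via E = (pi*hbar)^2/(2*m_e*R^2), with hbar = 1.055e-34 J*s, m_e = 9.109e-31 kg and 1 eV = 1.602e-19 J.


Radius R = 10.5/2 = 5.25 nm = 5.25e-09 m
E = (pi * 1.055e-34)^2 / (2 * 9.109e-31 * (5.25e-09)^2)
E(J) = 2.18769e-21
E = E(J) / 1.602e-19 = 0.0137 eV

0.0137


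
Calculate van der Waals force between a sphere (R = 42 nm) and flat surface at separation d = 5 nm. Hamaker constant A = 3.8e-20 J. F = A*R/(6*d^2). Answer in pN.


Convert to SI: R = 42 nm = 4.2e-08 m, d = 5 nm = 5e-09 m
F = A * R / (6 * d^2)
F = 3.8e-20 * 4.2e-08 / (6 * (5e-09)^2)
F = 1.064e-11 N = 10.64 pN

10.64


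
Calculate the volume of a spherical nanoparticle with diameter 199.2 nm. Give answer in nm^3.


Radius r = 199.2/2 = 99.6 nm
Volume V = (4/3) * pi * r^3
V = (4/3) * pi * (99.6)^3
V = 4138725.52 nm^3

4138725.52


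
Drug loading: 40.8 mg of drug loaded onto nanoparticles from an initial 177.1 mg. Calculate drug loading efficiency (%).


Drug loading efficiency = (drug loaded / drug initial) * 100
DLE = 40.8 / 177.1 * 100
DLE = 0.2304 * 100
DLE = 23.04%

23.04


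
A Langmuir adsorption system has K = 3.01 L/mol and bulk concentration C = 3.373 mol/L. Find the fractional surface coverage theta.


Langmuir isotherm: theta = K*C / (1 + K*C)
K*C = 3.01 * 3.373 = 10.15273
theta = 10.15273 / (1 + 10.15273) = 10.15273 / 11.15273
theta = 0.9103

0.9103


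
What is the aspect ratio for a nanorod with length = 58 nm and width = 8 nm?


Aspect ratio AR = length / diameter
AR = 58 / 8
AR = 7.25

7.25


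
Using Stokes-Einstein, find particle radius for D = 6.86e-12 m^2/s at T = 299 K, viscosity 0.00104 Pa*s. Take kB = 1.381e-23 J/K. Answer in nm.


Stokes-Einstein: R = kB*T / (6*pi*eta*D)
R = 1.381e-23 * 299 / (6 * pi * 0.00104 * 6.86e-12)
R = 3.07048e-08 m = 30.7 nm

30.7


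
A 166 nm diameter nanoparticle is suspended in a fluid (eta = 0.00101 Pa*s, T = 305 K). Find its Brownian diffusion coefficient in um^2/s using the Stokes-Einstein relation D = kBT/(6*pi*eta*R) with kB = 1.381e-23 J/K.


Radius R = 166/2 = 83 nm = 8.3e-08 m
D = kB*T / (6*pi*eta*R)
D = 1.381e-23 * 305 / (6 * pi * 0.00101 * 8.3e-08)
D = 2.66559e-12 m^2/s = 2.666 um^2/s

2.666


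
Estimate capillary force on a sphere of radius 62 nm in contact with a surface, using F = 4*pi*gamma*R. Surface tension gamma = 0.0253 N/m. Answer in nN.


Convert radius: R = 62 nm = 6.2e-08 m
F = 4 * pi * gamma * R
F = 4 * pi * 0.0253 * 6.2e-08
F = 1.97116e-08 N = 19.7116 nN

19.7116


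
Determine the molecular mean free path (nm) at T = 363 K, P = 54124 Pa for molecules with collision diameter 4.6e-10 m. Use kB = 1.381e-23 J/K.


Mean free path: lambda = kB*T / (sqrt(2) * pi * d^2 * P)
lambda = 1.381e-23 * 363 / (sqrt(2) * pi * (4.6e-10)^2 * 54124)
lambda = 9.85212e-08 m
lambda = 98.52 nm

98.52


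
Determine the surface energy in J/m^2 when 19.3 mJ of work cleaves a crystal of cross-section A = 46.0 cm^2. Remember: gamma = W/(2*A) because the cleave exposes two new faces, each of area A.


Convert: A = 46.0 cm^2 = 0.0046 m^2, W = 19.3 mJ = 0.0193 J
Cleaving exposes two faces of area A, so total new surface = 2*A and gamma = W / (2*A)
gamma = 0.0193 / (2 * 0.0046)
gamma = 2.098 J/m^2

2.098


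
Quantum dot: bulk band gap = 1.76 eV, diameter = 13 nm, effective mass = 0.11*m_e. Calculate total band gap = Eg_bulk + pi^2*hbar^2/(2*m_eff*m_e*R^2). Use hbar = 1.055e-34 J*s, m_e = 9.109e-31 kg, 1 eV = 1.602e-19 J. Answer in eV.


Radius R = 13/2 nm = 6.5e-09 m
Confinement energy dE = pi^2 * hbar^2 / (2 * m_eff * m_e * R^2)
dE = pi^2 * (1.055e-34)^2 / (2 * 0.11 * 9.109e-31 * (6.5e-09)^2) J, divided by 1.602e-19 J/eV
dE = 0.081 eV
Total band gap = E_g(bulk) + dE = 1.76 + 0.081 = 1.841 eV

1.841


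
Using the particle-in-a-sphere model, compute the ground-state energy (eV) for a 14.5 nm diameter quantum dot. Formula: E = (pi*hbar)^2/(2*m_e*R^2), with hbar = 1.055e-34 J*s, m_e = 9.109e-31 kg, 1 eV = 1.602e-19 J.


Radius R = 14.5/2 = 7.25 nm = 7.25e-09 m
E = (pi * 1.055e-34)^2 / (2 * 9.109e-31 * (7.25e-09)^2)
E(J) = 1.14717e-21
E = E(J) / 1.602e-19 = 0.0072 eV

0.0072


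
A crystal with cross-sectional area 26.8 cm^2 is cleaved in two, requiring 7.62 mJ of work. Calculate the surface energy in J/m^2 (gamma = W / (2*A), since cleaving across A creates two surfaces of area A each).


Convert: A = 26.8 cm^2 = 0.00268 m^2, W = 7.62 mJ = 0.00762 J
Cleaving exposes two faces of area A, so total new surface = 2*A and gamma = W / (2*A)
gamma = 0.00762 / (2 * 0.00268)
gamma = 1.422 J/m^2

1.422


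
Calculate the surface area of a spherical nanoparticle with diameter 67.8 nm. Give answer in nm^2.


Radius r = 67.8/2 = 33.9 nm
Surface area SA = 4 * pi * r^2
SA = 4 * pi * (33.9)^2
SA = 14441.4 nm^2

14441.4


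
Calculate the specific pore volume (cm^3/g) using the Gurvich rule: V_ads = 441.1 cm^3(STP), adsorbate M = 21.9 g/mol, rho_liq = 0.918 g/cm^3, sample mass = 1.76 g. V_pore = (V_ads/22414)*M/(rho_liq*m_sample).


Moles adsorbed n = V_ads / 22414 = 441.1 / 22414 = 1.967966e-02 mol
Liquid volume V_liq = n * M / rho_liq = 1.967966e-02 * 21.9 / 0.918 = 0.46948 cm^3
Specific pore volume V_pore = V_liq / m_sample = 0.46948 / 1.76
V_pore = 0.2668 cm^3/g

0.2668


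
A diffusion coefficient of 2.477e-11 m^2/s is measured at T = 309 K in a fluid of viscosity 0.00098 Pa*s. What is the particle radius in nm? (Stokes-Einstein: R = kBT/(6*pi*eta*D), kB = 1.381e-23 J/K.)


Stokes-Einstein: R = kB*T / (6*pi*eta*D)
R = 1.381e-23 * 309 / (6 * pi * 0.00098 * 2.477e-11)
R = 9.32608e-09 m = 9.33 nm

9.33


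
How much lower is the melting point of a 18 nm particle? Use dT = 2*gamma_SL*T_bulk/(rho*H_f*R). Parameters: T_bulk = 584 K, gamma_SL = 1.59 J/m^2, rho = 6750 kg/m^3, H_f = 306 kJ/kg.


Radius R = 18/2 = 9 nm = 9e-09 m
Convert H_f = 306 kJ/kg = 306000 J/kg
dT = 2 * gamma_SL * T_bulk / (rho * H_f * R)
dT = 2 * 1.59 * 584 / (6750 * 306000 * 9e-09)
dT = 99.9 K

99.9


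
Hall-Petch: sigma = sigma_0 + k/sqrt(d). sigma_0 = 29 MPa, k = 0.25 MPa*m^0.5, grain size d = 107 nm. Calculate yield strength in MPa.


d = 107 nm = 1.07e-07 m
sqrt(d) = 0.0003271085
Hall-Petch contribution = k / sqrt(d) = 0.25 / 0.0003271085 = 764.3 MPa
sigma = sigma_0 + k/sqrt(d) = 29 + 764.3 = 793.3 MPa

793.3


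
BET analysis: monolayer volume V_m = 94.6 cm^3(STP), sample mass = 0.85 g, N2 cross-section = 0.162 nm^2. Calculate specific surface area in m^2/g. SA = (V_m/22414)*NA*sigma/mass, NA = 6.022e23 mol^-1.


Number of moles in monolayer = V_m / 22414 = 94.6 / 22414 = 0.00422058
Number of molecules = moles * NA = 0.00422058 * 6.022e23
SA = molecules * sigma / mass
SA = (94.6 / 22414) * 6.022e23 * 0.162e-18 / 0.85
SA = 484.4 m^2/g

484.4


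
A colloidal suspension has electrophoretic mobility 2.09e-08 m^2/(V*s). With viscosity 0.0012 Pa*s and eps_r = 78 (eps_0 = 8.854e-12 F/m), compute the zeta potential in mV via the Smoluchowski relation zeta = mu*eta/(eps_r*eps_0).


Smoluchowski equation: zeta = mu * eta / (eps_r * eps_0)
zeta = 2.09e-08 * 0.0012 / (78 * 8.854e-12)
zeta = 0.036316 V = 36.32 mV

36.32


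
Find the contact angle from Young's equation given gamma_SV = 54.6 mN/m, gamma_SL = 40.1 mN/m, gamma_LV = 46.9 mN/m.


cos(theta) = (gamma_SV - gamma_SL) / gamma_LV
cos(theta) = (54.6 - 40.1) / 46.9
cos(theta) = 0.309168
theta = arccos(0.309168) = 71.99 degrees

71.99


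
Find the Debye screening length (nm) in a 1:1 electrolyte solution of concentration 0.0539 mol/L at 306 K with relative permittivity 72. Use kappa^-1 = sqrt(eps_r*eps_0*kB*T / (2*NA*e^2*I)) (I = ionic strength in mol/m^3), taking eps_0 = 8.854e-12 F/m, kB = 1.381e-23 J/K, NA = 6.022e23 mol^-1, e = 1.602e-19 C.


Ionic strength I = 0.0539 * 1^2 * 1000 = 53.9 mol/m^3
kappa^-1 = sqrt(72 * 8.854e-12 * 1.381e-23 * 306 / (2 * 6.022e23 * (1.602e-19)^2 * 53.9))
kappa^-1 = 1.272 nm

1.272


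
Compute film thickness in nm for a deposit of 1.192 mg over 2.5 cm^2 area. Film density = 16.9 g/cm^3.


Convert: m = 1.192 mg = 1.1920e-06 kg, A = 2.5 cm^2 = 2.5000e-04 m^2, rho = 16.9 g/cm^3 = 16900 kg/m^3
t = m / (A * rho)
t = 1.1920e-06 / (2.5000e-04 * 16900)
t = 2.8213e-07 m = 282.1 nm

282.1


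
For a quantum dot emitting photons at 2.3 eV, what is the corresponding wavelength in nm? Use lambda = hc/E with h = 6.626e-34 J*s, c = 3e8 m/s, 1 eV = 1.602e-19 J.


Convert energy: E = 2.3 eV = 2.3 * 1.602e-19 = 3.6846e-19 J
lambda = h*c / E = 6.626e-34 * 3e8 / 3.6846e-19
lambda = 5.39489e-07 m = 539.5 nm

539.5


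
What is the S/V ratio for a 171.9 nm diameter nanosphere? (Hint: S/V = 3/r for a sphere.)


Radius r = 171.9/2 = 85.95 nm
S/V = 3 / r = 3 / 85.95
S/V = 0.0349 nm^-1

0.0349


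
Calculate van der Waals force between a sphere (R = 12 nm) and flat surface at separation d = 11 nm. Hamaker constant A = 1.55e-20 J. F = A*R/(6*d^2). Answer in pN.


Convert to SI: R = 12 nm = 1.2e-08 m, d = 11 nm = 1.1e-08 m
F = A * R / (6 * d^2)
F = 1.55e-20 * 1.2e-08 / (6 * (1.1e-08)^2)
F = 2.56198e-13 N = 0.256 pN

0.256


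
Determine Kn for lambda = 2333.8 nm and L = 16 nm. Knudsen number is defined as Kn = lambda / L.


Knudsen number Kn = lambda / L
Kn = 2333.8 / 16
Kn = 145.8625

145.8625


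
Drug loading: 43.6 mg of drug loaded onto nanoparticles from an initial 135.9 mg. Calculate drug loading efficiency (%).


Drug loading efficiency = (drug loaded / drug initial) * 100
DLE = 43.6 / 135.9 * 100
DLE = 0.3208 * 100
DLE = 32.08%

32.08


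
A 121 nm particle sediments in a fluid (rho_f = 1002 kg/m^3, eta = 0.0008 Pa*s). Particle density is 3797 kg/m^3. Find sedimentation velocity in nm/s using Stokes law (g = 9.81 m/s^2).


Radius R = 121/2 nm = 6.05e-08 m
Density difference = 3797 - 1002 = 2795 kg/m^3
v = 2 * R^2 * (rho_p - rho_f) * g / (9 * eta)
v = 2 * (6.05e-08)^2 * 2795 * 9.81 / (9 * 0.0008)
v = 2.78778e-08 m/s = 27.8778 nm/s

27.8778


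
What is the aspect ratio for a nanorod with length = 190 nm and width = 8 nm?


Aspect ratio AR = length / diameter
AR = 190 / 8
AR = 23.75

23.75


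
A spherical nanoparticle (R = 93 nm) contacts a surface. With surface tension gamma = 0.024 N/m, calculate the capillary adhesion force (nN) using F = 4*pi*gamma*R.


Convert radius: R = 93 nm = 9.3e-08 m
F = 4 * pi * gamma * R
F = 4 * pi * 0.024 * 9.3e-08
F = 2.80481e-08 N = 28.0481 nN

28.0481


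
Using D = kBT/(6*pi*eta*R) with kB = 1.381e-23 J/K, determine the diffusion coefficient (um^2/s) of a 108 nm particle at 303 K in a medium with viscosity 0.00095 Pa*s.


Radius R = 108/2 = 54 nm = 5.4e-08 m
D = kB*T / (6*pi*eta*R)
D = 1.381e-23 * 303 / (6 * pi * 0.00095 * 5.4e-08)
D = 4.32731e-12 m^2/s = 4.327 um^2/s

4.327


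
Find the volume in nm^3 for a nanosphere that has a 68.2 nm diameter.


Radius r = 68.2/2 = 34.1 nm
Volume V = (4/3) * pi * r^3
V = (4/3) * pi * (34.1)^3
V = 166093.16 nm^3

166093.16


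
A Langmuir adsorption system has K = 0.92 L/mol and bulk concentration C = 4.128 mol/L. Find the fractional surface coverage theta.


Langmuir isotherm: theta = K*C / (1 + K*C)
K*C = 0.92 * 4.128 = 3.79776
theta = 3.79776 / (1 + 3.79776) = 3.79776 / 4.79776
theta = 0.7916

0.7916


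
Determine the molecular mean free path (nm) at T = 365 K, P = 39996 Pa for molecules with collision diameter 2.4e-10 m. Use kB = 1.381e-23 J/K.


Mean free path: lambda = kB*T / (sqrt(2) * pi * d^2 * P)
lambda = 1.381e-23 * 365 / (sqrt(2) * pi * (2.4e-10)^2 * 39996)
lambda = 4.92473e-07 m
lambda = 492.47 nm

492.47


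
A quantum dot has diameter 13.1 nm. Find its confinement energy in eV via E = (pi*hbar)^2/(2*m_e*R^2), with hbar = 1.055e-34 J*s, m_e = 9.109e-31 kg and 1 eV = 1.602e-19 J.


Radius R = 13.1/2 = 6.55 nm = 6.55e-09 m
E = (pi * 1.055e-34)^2 / (2 * 9.109e-31 * (6.55e-09)^2)
E(J) = 1.40547e-21
E = E(J) / 1.602e-19 = 0.0088 eV

0.0088


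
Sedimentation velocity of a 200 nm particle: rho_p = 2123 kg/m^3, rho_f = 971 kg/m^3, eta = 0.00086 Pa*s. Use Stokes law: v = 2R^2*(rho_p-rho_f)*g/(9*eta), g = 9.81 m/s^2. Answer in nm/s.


Radius R = 200/2 nm = 1e-07 m
Density difference = 2123 - 971 = 1152 kg/m^3
v = 2 * R^2 * (rho_p - rho_f) * g / (9 * eta)
v = 2 * (1e-07)^2 * 1152 * 9.81 / (9 * 0.00086)
v = 2.92019e-08 m/s = 29.2019 nm/s

29.2019


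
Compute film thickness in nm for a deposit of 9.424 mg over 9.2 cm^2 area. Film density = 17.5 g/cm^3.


Convert: m = 9.424 mg = 9.4240e-06 kg, A = 9.2 cm^2 = 9.2000e-04 m^2, rho = 17.5 g/cm^3 = 17500 kg/m^3
t = m / (A * rho)
t = 9.4240e-06 / (9.2000e-04 * 17500)
t = 5.8534e-07 m = 585.3 nm

585.3


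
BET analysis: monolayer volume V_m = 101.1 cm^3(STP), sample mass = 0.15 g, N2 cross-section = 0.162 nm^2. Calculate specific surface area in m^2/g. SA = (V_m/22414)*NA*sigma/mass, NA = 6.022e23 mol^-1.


Number of moles in monolayer = V_m / 22414 = 101.1 / 22414 = 0.00451057
Number of molecules = moles * NA = 0.00451057 * 6.022e23
SA = molecules * sigma / mass
SA = (101.1 / 22414) * 6.022e23 * 0.162e-18 / 0.15
SA = 2933.6 m^2/g

2933.6


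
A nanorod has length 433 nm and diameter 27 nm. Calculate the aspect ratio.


Aspect ratio AR = length / diameter
AR = 433 / 27
AR = 16.04

16.04


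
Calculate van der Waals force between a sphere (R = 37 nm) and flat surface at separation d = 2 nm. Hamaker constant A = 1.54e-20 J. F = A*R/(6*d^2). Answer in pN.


Convert to SI: R = 37 nm = 3.7e-08 m, d = 2 nm = 2e-09 m
F = A * R / (6 * d^2)
F = 1.54e-20 * 3.7e-08 / (6 * (2e-09)^2)
F = 2.37417e-11 N = 23.742 pN

23.742


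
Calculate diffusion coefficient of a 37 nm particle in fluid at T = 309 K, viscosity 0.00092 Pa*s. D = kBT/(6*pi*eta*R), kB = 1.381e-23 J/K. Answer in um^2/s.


Radius R = 37/2 = 18.5 nm = 1.85e-08 m
D = kB*T / (6*pi*eta*R)
D = 1.381e-23 * 309 / (6 * pi * 0.00092 * 1.85e-08)
D = 1.33012e-11 m^2/s = 13.301 um^2/s

13.301


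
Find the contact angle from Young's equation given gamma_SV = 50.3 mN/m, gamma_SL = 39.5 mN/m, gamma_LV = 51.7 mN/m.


cos(theta) = (gamma_SV - gamma_SL) / gamma_LV
cos(theta) = (50.3 - 39.5) / 51.7
cos(theta) = 0.208897
theta = arccos(0.208897) = 77.94 degrees

77.94


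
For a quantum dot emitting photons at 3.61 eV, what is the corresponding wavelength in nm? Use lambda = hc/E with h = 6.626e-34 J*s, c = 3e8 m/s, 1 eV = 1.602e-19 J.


Convert energy: E = 3.61 eV = 3.61 * 1.602e-19 = 5.78322e-19 J
lambda = h*c / E = 6.626e-34 * 3e8 / 5.78322e-19
lambda = 3.43719e-07 m = 343.7 nm

343.7


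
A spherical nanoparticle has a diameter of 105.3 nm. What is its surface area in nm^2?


Radius r = 105.3/2 = 52.65 nm
Surface area SA = 4 * pi * r^2
SA = 4 * pi * (52.65)^2
SA = 34834.26 nm^2

34834.26


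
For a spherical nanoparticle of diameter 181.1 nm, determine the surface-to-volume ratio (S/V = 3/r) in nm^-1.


Radius r = 181.1/2 = 90.55 nm
S/V = 3 / r = 3 / 90.55
S/V = 0.0331 nm^-1

0.0331


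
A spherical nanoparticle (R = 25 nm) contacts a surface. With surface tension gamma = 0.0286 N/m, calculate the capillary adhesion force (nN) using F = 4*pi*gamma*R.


Convert radius: R = 25 nm = 2.5e-08 m
F = 4 * pi * gamma * R
F = 4 * pi * 0.0286 * 2.5e-08
F = 8.98495e-09 N = 8.985 nN

8.985


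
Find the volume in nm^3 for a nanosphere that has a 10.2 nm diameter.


Radius r = 10.2/2 = 5.1 nm
Volume V = (4/3) * pi * r^3
V = (4/3) * pi * (5.1)^3
V = 555.65 nm^3

555.65


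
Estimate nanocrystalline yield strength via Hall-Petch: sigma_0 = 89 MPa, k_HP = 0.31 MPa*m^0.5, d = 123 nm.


d = 123 nm = 1.23e-07 m
sqrt(d) = 0.0003507136
Hall-Petch contribution = k / sqrt(d) = 0.31 / 0.0003507136 = 883.9 MPa
sigma = sigma_0 + k/sqrt(d) = 89 + 883.9 = 972.9 MPa

972.9


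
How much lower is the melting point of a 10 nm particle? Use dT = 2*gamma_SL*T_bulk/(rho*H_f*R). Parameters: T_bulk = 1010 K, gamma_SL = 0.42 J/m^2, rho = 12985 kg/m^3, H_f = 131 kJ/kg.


Radius R = 10/2 = 5 nm = 5e-09 m
Convert H_f = 131 kJ/kg = 131000 J/kg
dT = 2 * gamma_SL * T_bulk / (rho * H_f * R)
dT = 2 * 0.42 * 1010 / (12985 * 131000 * 5e-09)
dT = 99.8 K

99.8


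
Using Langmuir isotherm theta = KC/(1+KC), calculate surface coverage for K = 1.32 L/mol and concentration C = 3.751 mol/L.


Langmuir isotherm: theta = K*C / (1 + K*C)
K*C = 1.32 * 3.751 = 4.95132
theta = 4.95132 / (1 + 4.95132) = 4.95132 / 5.95132
theta = 0.832

0.832


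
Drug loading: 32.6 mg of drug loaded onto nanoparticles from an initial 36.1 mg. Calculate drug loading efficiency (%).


Drug loading efficiency = (drug loaded / drug initial) * 100
DLE = 32.6 / 36.1 * 100
DLE = 0.903 * 100
DLE = 90.3%

90.3


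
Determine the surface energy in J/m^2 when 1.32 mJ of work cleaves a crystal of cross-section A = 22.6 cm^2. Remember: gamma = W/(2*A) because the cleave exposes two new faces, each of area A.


Convert: A = 22.6 cm^2 = 0.00226 m^2, W = 1.32 mJ = 0.00132 J
Cleaving exposes two faces of area A, so total new surface = 2*A and gamma = W / (2*A)
gamma = 0.00132 / (2 * 0.00226)
gamma = 0.292 J/m^2

0.292


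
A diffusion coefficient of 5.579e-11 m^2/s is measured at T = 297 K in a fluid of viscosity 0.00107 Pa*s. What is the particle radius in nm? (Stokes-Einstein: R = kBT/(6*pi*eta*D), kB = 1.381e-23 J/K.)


Stokes-Einstein: R = kB*T / (6*pi*eta*D)
R = 1.381e-23 * 297 / (6 * pi * 0.00107 * 5.579e-11)
R = 3.6451e-09 m = 3.65 nm

3.65


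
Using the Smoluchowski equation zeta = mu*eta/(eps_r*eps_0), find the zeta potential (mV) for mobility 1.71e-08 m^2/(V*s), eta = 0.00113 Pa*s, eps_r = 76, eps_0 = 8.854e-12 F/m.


Smoluchowski equation: zeta = mu * eta / (eps_r * eps_0)
zeta = 1.71e-08 * 0.00113 / (76 * 8.854e-12)
zeta = 0.028716 V = 28.72 mV

28.72


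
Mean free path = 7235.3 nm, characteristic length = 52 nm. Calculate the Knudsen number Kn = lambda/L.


Knudsen number Kn = lambda / L
Kn = 7235.3 / 52
Kn = 139.1404

139.1404


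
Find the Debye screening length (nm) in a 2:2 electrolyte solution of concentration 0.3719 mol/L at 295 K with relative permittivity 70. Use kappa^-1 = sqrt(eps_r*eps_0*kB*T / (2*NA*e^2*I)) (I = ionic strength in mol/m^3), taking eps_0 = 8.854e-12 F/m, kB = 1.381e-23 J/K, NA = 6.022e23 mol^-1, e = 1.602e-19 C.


Ionic strength I = 0.3719 * 2^2 * 1000 = 1487.6 mol/m^3
kappa^-1 = sqrt(70 * 8.854e-12 * 1.381e-23 * 295 / (2 * 6.022e23 * (1.602e-19)^2 * 1487.6))
kappa^-1 = 0.234 nm

0.234


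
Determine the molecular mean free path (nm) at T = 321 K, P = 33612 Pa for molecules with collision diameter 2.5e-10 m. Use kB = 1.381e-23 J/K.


Mean free path: lambda = kB*T / (sqrt(2) * pi * d^2 * P)
lambda = 1.381e-23 * 321 / (sqrt(2) * pi * (2.5e-10)^2 * 33612)
lambda = 4.74963e-07 m
lambda = 474.96 nm

474.96


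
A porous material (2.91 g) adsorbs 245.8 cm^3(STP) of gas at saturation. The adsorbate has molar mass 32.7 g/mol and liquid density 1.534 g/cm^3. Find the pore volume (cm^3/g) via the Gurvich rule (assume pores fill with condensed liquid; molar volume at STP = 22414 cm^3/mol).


Moles adsorbed n = V_ads / 22414 = 245.8 / 22414 = 1.096636e-02 mol
Liquid volume V_liq = n * M / rho_liq = 1.096636e-02 * 32.7 / 1.534 = 0.23377 cm^3
Specific pore volume V_pore = V_liq / m_sample = 0.23377 / 2.91
V_pore = 0.0803 cm^3/g

0.0803


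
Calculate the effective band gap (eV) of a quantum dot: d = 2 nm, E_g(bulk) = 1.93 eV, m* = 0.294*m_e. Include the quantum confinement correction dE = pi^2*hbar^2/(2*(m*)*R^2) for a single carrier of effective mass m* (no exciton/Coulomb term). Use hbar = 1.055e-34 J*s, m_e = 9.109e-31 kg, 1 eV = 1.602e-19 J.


Radius R = 2/2 nm = 1e-09 m
Confinement energy dE = pi^2 * hbar^2 / (2 * m_eff * m_e * R^2)
dE = pi^2 * (1.055e-34)^2 / (2 * 0.294 * 9.109e-31 * (1e-09)^2) J, divided by 1.602e-19 J/eV
dE = 1.2802 eV
Total band gap = E_g(bulk) + dE = 1.93 + 1.2802 = 3.2102 eV

3.2102


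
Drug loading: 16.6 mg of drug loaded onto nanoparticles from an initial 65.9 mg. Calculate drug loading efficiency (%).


Drug loading efficiency = (drug loaded / drug initial) * 100
DLE = 16.6 / 65.9 * 100
DLE = 0.2519 * 100
DLE = 25.19%

25.19


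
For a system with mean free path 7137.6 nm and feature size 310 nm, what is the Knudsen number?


Knudsen number Kn = lambda / L
Kn = 7137.6 / 310
Kn = 23.0245

23.0245


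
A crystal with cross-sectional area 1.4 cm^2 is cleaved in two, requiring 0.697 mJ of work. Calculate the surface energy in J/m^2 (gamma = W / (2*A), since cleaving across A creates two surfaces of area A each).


Convert: A = 1.4 cm^2 = 0.00014 m^2, W = 0.697 mJ = 0.000697 J
Cleaving exposes two faces of area A, so total new surface = 2*A and gamma = W / (2*A)
gamma = 0.000697 / (2 * 0.00014)
gamma = 2.489 J/m^2

2.489


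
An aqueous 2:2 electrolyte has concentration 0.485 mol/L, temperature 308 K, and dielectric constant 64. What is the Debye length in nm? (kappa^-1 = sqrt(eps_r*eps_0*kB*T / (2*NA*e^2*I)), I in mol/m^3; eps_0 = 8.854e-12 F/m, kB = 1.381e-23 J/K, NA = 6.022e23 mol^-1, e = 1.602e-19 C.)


Ionic strength I = 0.485 * 2^2 * 1000 = 1940 mol/m^3
kappa^-1 = sqrt(64 * 8.854e-12 * 1.381e-23 * 308 / (2 * 6.022e23 * (1.602e-19)^2 * 1940))
kappa^-1 = 0.2 nm

0.2


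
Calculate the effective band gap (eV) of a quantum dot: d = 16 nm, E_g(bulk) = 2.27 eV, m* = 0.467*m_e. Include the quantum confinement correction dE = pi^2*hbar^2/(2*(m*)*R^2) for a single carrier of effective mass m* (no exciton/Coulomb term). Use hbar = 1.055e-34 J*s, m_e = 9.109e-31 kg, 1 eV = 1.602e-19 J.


Radius R = 16/2 nm = 8e-09 m
Confinement energy dE = pi^2 * hbar^2 / (2 * m_eff * m_e * R^2)
dE = pi^2 * (1.055e-34)^2 / (2 * 0.467 * 9.109e-31 * (8e-09)^2) J, divided by 1.602e-19 J/eV
dE = 0.0126 eV
Total band gap = E_g(bulk) + dE = 2.27 + 0.0126 = 2.2826 eV

2.2826


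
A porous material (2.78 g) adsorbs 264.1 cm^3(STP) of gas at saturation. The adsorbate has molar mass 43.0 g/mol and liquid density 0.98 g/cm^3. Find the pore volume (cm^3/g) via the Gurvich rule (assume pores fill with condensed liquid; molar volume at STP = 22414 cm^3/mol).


Moles adsorbed n = V_ads / 22414 = 264.1 / 22414 = 1.178281e-02 mol
Liquid volume V_liq = n * M / rho_liq = 1.178281e-02 * 43.0 / 0.98 = 0.51700 cm^3
Specific pore volume V_pore = V_liq / m_sample = 0.51700 / 2.78
V_pore = 0.186 cm^3/g

0.186


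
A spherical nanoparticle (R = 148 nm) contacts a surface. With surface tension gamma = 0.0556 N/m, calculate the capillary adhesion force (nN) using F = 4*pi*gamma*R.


Convert radius: R = 148 nm = 1.48e-07 m
F = 4 * pi * gamma * R
F = 4 * pi * 0.0556 * 1.48e-07
F = 1.03406e-07 N = 103.4062 nN

103.4062


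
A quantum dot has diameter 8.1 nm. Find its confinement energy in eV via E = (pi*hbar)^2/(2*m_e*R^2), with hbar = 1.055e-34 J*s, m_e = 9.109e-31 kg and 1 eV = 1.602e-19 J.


Radius R = 8.1/2 = 4.05 nm = 4.05e-09 m
E = (pi * 1.055e-34)^2 / (2 * 9.109e-31 * (4.05e-09)^2)
E(J) = 3.67616e-21
E = E(J) / 1.602e-19 = 0.0229 eV

0.0229


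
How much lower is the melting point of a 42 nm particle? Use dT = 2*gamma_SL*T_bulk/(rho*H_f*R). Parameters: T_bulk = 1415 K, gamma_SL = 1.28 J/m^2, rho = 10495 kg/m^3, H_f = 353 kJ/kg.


Radius R = 42/2 = 21 nm = 2.1e-08 m
Convert H_f = 353 kJ/kg = 353000 J/kg
dT = 2 * gamma_SL * T_bulk / (rho * H_f * R)
dT = 2 * 1.28 * 1415 / (10495 * 353000 * 2.1e-08)
dT = 46.6 K

46.6


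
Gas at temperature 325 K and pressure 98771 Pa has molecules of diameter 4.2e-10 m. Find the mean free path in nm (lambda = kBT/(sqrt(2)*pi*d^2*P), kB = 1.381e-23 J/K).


Mean free path: lambda = kB*T / (sqrt(2) * pi * d^2 * P)
lambda = 1.381e-23 * 325 / (sqrt(2) * pi * (4.2e-10)^2 * 98771)
lambda = 5.79808e-08 m
lambda = 57.98 nm

57.98


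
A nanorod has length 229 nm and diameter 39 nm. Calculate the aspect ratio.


Aspect ratio AR = length / diameter
AR = 229 / 39
AR = 5.87

5.87


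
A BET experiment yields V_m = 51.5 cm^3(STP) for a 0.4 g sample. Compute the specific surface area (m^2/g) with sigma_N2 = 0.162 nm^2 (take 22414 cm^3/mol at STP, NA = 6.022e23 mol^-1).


Number of moles in monolayer = V_m / 22414 = 51.5 / 22414 = 0.00229767
Number of molecules = moles * NA = 0.00229767 * 6.022e23
SA = molecules * sigma / mass
SA = (51.5 / 22414) * 6.022e23 * 0.162e-18 / 0.4
SA = 560.4 m^2/g

560.4


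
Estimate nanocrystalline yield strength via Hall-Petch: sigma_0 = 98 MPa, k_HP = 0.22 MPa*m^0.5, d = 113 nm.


d = 113 nm = 1.13e-07 m
sqrt(d) = 0.0003361547
Hall-Petch contribution = k / sqrt(d) = 0.22 / 0.0003361547 = 654.5 MPa
sigma = sigma_0 + k/sqrt(d) = 98 + 654.5 = 752.5 MPa

752.5


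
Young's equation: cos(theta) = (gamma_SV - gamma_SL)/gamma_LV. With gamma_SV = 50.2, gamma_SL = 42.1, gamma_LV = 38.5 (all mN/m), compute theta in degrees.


cos(theta) = (gamma_SV - gamma_SL) / gamma_LV
cos(theta) = (50.2 - 42.1) / 38.5
cos(theta) = 0.21039
theta = arccos(0.21039) = 77.85 degrees

77.85


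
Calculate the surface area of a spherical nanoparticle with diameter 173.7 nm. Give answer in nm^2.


Radius r = 173.7/2 = 86.85 nm
Surface area SA = 4 * pi * r^2
SA = 4 * pi * (86.85)^2
SA = 94787.16 nm^2

94787.16


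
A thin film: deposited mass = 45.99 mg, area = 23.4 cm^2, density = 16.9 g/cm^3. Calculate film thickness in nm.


Convert: m = 45.99 mg = 4.5990e-05 kg, A = 23.4 cm^2 = 2.3400e-03 m^2, rho = 16.9 g/cm^3 = 16900 kg/m^3
t = m / (A * rho)
t = 4.5990e-05 / (2.3400e-03 * 16900)
t = 1.1629e-06 m = 1162.9 nm

1162.9


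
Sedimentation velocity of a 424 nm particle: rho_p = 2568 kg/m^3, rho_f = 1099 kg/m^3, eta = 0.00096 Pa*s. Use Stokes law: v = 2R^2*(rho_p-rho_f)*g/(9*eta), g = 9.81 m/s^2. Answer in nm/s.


Radius R = 424/2 nm = 2.12e-07 m
Density difference = 2568 - 1099 = 1469 kg/m^3
v = 2 * R^2 * (rho_p - rho_f) * g / (9 * eta)
v = 2 * (2.12e-07)^2 * 1469 * 9.81 / (9 * 0.00096)
v = 1.49927e-07 m/s = 149.9266 nm/s

149.9266


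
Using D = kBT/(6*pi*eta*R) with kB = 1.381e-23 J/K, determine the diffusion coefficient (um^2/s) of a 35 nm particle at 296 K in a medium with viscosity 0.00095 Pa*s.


Radius R = 35/2 = 17.5 nm = 1.75e-08 m
D = kB*T / (6*pi*eta*R)
D = 1.381e-23 * 296 / (6 * pi * 0.00095 * 1.75e-08)
D = 1.30444e-11 m^2/s = 13.044 um^2/s

13.044


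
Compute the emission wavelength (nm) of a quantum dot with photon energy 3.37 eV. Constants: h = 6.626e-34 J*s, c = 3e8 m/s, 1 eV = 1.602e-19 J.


Convert energy: E = 3.37 eV = 3.37 * 1.602e-19 = 5.39874e-19 J
lambda = h*c / E = 6.626e-34 * 3e8 / 5.39874e-19
lambda = 3.68197e-07 m = 368.2 nm

368.2
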